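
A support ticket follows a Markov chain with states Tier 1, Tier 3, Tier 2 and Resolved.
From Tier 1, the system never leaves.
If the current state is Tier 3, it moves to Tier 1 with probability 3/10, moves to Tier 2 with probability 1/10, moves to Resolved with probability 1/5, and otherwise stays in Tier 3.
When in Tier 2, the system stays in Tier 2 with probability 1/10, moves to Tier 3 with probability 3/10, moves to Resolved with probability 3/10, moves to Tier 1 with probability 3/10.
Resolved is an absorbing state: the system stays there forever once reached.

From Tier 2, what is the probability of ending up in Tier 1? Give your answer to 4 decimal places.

0.5294

Let h(s) be the probability of absorption at Tier 1 starting from transient state s. Then h(Tier 1) = 1 and h(Resolved) = 0. By first-step analysis:
h(Tier 3) = 0.3·1 + 0.4·h(Tier 3) + 0.1·h(Tier 2) + 0.2·0
h(Tier 2) = 0.3·1 + 0.3·h(Tier 3) + 0.1·h(Tier 2) + 0.3·0
Solving: h(Tier 3) = 0.5882, h(Tier 2) = 0.5294.
Starting from Tier 2, the probability is 0.5294.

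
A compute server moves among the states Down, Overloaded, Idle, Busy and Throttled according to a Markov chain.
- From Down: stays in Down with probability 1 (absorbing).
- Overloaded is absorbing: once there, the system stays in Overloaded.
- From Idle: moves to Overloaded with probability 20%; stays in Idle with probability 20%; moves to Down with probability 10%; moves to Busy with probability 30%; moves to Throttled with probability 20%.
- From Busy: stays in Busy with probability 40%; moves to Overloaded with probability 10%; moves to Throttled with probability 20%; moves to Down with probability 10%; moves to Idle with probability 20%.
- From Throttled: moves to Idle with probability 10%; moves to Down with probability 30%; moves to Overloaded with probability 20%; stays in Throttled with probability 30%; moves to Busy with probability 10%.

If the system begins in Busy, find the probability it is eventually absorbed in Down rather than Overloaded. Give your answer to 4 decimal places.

0.5078

Let h(s) be the probability of absorption at Down starting from transient state s. Then h(Down) = 1 and h(Overloaded) = 0. By first-step analysis:
h(Idle) = 0.1·1 + 0.2·0 + 0.2·h(Idle) + 0.3·h(Busy) + 0.2·h(Throttled)
h(Busy) = 0.1·1 + 0.1·0 + 0.2·h(Idle) + 0.4·h(Busy) + 0.2·h(Throttled)
h(Throttled) = 0.3·1 + 0.2·0 + 0.1·h(Idle) + 0.1·h(Busy) + 0.3·h(Throttled)
Solving: h(Idle) = 0.4570, h(Busy) = 0.5078, h(Throttled) = 0.5664.
Starting from Busy, the probability is 0.5078.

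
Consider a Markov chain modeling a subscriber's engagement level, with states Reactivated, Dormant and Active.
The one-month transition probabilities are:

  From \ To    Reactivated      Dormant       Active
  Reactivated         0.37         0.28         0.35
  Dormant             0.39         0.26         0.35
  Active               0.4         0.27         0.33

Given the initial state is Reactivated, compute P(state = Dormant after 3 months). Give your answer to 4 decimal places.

Propagate the distribution vector 3 months from Reactivated.
After 0 months: (1.0000, 0.0000, 0.0000)
After 1 month: (0.3700, 0.2800, 0.3500)
After 2 months: (0.3861, 0.2709, 0.3430)
After 3 months: (0.3857, 0.2712, 0.3431)
P(in Dormant after 3 months) = 0.2712

0.2712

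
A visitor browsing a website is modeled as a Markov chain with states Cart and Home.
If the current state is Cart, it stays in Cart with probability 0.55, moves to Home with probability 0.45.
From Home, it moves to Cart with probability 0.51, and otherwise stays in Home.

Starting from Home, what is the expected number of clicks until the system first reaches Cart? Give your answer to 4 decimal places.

1.9608

Let t(s) be the expected number of clicks to first reach Cart from state s, with t(Cart) = 0. Conditioning on the first click:
t(Home) = 1 + 0.49·t(Home)
Solving: t(Home) = 1.9608.
Expected clicks from Home to Cart: 1.9608.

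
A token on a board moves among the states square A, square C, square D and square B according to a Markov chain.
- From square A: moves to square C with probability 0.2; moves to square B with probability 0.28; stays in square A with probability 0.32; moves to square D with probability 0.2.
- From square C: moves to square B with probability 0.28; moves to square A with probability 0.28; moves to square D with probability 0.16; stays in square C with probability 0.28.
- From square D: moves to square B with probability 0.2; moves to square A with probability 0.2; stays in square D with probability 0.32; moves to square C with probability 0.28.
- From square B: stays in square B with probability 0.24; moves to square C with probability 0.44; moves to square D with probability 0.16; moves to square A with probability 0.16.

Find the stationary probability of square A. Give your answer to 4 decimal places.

Let the stationary distribution be π with π = πP and π_1 + π_2 + π_3 + π_4 = 1.
π_1 = 0.32·π_1 + 0.28·π_2 + 0.2·π_3 + 0.16·π_4
π_2 = 0.2·π_1 + 0.28·π_2 + 0.28·π_3 + 0.44·π_4
π_3 = 0.2·π_1 + 0.16·π_2 + 0.32·π_3 + 0.16·π_4
Solving with the normalization constraint gives π = (0.2431, 0.3011, 0.2021, 0.2537).
So the stationary probability of square A is 0.2431.

0.2431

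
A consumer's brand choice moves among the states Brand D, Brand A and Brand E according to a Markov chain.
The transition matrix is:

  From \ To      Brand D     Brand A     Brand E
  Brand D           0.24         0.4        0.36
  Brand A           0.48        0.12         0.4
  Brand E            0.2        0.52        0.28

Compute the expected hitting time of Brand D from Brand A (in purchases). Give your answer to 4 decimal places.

2.6316

Let t(s) be the expected number of purchases to first reach Brand D from state s, with t(Brand D) = 0. Conditioning on the first purchase:
t(Brand A) = 1 + 0.12·t(Brand A) + 0.4·t(Brand E)
t(Brand E) = 1 + 0.52·t(Brand A) + 0.28·t(Brand E)
Solving: t(Brand A) = 2.6316, t(Brand E) = 3.2895.
Expected purchases from Brand A to Brand D: 2.6316.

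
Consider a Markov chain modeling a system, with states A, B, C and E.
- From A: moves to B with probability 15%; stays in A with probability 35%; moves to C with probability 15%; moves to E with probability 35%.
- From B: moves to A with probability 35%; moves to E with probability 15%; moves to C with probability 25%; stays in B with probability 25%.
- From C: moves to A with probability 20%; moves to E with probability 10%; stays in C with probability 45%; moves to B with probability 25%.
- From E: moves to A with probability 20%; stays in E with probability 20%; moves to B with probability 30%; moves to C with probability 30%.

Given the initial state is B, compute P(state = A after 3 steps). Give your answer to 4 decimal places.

Propagate the distribution vector 3 steps from B.
After 0 steps: (0.0000, 1.0000, 0.0000, 0.0000)
After 1 step: (0.3500, 0.2500, 0.2500, 0.1500)
After 2 steps: (0.2900, 0.2225, 0.2725, 0.2150)
After 3 steps: (0.2769, 0.2318, 0.2863, 0.2051)
P(in A after 3 steps) = 0.2769

0.2769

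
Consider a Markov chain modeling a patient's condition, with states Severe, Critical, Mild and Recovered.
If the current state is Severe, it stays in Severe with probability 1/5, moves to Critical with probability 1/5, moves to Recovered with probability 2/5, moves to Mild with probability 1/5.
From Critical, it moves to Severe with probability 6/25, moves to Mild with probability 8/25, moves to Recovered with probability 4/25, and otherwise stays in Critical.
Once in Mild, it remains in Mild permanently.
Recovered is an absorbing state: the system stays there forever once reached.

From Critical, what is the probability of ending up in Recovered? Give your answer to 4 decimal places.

Let h(s) be the probability of absorption at Recovered starting from transient state s. Then h(Recovered) = 1 and h(Mild) = 0. By first-step analysis:
h(Severe) = 0.2·h(Severe) + 0.2·h(Critical) + 0.2·0 + 0.4·1
h(Critical) = 0.24·h(Severe) + 0.28·h(Critical) + 0.32·0 + 0.16·1
Solving: h(Severe) = 0.6061, h(Critical) = 0.4242.
Starting from Critical, the probability is 0.4242.

0.4242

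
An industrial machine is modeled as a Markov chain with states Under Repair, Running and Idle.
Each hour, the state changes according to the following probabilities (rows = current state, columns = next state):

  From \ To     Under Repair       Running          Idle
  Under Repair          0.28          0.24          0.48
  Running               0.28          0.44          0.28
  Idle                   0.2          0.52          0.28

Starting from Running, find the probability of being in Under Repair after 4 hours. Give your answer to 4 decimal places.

0.2535

Propagate the distribution vector 4 hours from Running.
After 0 hours: (0.0000, 1.0000, 0.0000)
After 1 hour: (0.2800, 0.4400, 0.2800)
After 2 hours: (0.2576, 0.4064, 0.3360)
After 3 hours: (0.2531, 0.4154, 0.3315)
After 4 hours: (0.2535, 0.4159, 0.3306)
P(in Under Repair after 4 hours) = 0.2535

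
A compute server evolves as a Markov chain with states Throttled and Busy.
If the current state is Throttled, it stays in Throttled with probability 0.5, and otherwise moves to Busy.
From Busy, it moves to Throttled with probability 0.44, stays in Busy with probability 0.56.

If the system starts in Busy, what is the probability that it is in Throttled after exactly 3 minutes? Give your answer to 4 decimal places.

0.4680

Propagate the distribution vector 3 minutes from Busy.
After 0 minutes: (0.0000, 1.0000)
After 1 minute: (0.4400, 0.5600)
After 2 minutes: (0.4664, 0.5336)
After 3 minutes: (0.4680, 0.5320)
P(in Throttled after 3 minutes) = 0.4680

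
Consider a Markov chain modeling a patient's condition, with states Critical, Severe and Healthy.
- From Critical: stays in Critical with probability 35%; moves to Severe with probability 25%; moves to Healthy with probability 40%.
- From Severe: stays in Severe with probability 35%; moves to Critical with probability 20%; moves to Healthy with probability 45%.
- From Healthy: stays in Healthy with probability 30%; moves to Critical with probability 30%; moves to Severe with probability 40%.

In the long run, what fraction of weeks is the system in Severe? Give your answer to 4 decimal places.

Let the stationary distribution be π with π = πP and π_1 + π_2 + π_3 = 1.
π_1 = 0.35·π_1 + 0.2·π_2 + 0.3·π_3
π_2 = 0.25·π_1 + 0.35·π_2 + 0.4·π_3
Solving with the normalization constraint gives π = (0.2799, 0.3410, 0.3791).
So the stationary probability of Severe is 0.3410.

0.3410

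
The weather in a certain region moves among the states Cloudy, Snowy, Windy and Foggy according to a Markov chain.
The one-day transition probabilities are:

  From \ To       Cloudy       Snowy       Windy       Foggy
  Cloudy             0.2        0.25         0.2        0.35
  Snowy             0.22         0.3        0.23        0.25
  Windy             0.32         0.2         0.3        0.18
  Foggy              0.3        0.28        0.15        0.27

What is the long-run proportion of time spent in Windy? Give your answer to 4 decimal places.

0.2161

Let the stationary distribution be π with π = πP and π_1 + π_2 + π_3 + π_4 = 1.
π_1 = 0.2·π_1 + 0.22·π_2 + 0.32·π_3 + 0.3·π_4
π_2 = 0.25·π_1 + 0.3·π_2 + 0.2·π_3 + 0.28·π_4
π_3 = 0.2·π_1 + 0.23·π_2 + 0.3·π_3 + 0.15·π_4
Solving with the normalization constraint gives π = (0.2577, 0.2602, 0.2161, 0.2660).
So the stationary probability of Windy is 0.2161.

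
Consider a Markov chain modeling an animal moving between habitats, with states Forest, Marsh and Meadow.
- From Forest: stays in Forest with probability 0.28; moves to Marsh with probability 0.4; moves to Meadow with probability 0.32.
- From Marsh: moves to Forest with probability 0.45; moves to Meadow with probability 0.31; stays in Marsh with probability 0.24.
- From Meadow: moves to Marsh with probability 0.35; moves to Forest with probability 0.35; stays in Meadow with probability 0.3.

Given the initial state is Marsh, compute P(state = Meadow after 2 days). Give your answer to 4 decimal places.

0.3114

Sum over the intermediate state after 1 day:
P = P(Marsh→Forest)·P(Forest→Meadow) + P(Marsh→Marsh)·P(Marsh→Meadow) + P(Marsh→Meadow)·P(Meadow→Meadow)
  = 0.45×0.32 + 0.24×0.31 + 0.31×0.3
  = 0.1440 + 0.0744 + 0.0930 = 0.3114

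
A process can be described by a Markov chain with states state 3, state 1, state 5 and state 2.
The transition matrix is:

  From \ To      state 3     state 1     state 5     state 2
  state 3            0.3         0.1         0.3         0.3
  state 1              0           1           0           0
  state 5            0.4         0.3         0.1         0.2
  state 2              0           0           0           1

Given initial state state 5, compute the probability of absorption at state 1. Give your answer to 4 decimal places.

0.4902

Let h(s) be the probability of absorption at state 1 starting from transient state s. Then h(state 1) = 1 and h(state 2) = 0. By first-step analysis:
h(state 3) = 0.3·h(state 3) + 0.1·1 + 0.3·h(state 5) + 0.3·0
h(state 5) = 0.4·h(state 3) + 0.3·1 + 0.1·h(state 5) + 0.2·0
Solving: h(state 3) = 0.3529, h(state 5) = 0.4902.
Starting from state 5, the probability is 0.4902.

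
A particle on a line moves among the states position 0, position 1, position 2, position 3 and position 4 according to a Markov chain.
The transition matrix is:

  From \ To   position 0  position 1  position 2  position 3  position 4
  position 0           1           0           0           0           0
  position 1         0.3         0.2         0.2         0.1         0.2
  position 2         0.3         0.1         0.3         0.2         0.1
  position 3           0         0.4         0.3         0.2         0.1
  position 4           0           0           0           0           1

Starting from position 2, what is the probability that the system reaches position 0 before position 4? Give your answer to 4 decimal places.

0.6766

Let h(s) be the probability of absorption at position 0 starting from transient state s. Then h(position 0) = 1 and h(position 4) = 0. By first-step analysis:
h(position 1) = 0.3·1 + 0.2·h(position 1) + 0.2·h(position 2) + 0.1·h(position 3) + 0.2·0
h(position 2) = 0.3·1 + 0.1·h(position 1) + 0.3·h(position 2) + 0.2·h(position 3) + 0.1·0
h(position 3) = 0.4·h(position 1) + 0.3·h(position 2) + 0.2·h(position 3) + 0.1·0
Solving: h(position 1) = 0.6142, h(position 2) = 0.6766, h(position 3) = 0.5608.
Starting from position 2, the probability is 0.6766.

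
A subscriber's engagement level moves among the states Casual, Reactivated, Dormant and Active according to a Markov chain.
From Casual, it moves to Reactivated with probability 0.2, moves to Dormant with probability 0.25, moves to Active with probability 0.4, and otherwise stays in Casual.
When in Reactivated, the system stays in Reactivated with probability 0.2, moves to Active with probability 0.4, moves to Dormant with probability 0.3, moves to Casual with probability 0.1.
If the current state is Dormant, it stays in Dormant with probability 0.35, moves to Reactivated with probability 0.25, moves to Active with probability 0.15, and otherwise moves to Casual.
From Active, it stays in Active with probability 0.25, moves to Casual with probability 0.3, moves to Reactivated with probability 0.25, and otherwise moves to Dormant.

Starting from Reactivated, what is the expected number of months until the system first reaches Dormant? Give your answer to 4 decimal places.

3.9018

Let t(s) be the expected number of months to first reach Dormant from state s, with t(Dormant) = 0. Conditioning on the first month:
t(Casual) = 1 + 0.15·t(Casual) + 0.2·t(Reactivated) + 0.4·t(Active)
t(Reactivated) = 1 + 0.1·t(Casual) + 0.2·t(Reactivated) + 0.4·t(Active)
t(Active) = 1 + 0.3·t(Casual) + 0.25·t(Reactivated) + 0.25·t(Active)
Solving: t(Casual) = 4.1071, t(Reactivated) = 3.9018, t(Active) = 4.2768.
Expected months from Reactivated to Dormant: 3.9018.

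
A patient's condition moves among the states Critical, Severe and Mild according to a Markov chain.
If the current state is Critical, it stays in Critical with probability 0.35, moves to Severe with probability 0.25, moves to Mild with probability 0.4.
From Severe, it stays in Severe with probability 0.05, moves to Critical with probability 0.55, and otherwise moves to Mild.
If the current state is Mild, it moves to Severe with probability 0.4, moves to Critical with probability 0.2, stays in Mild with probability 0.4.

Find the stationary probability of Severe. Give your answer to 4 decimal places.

0.2583

Let the stationary distribution be π with π = πP and π_1 + π_2 + π_3 = 1.
π_1 = 0.35·π_1 + 0.55·π_2 + 0.2·π_3
π_2 = 0.25·π_1 + 0.05·π_2 + 0.4·π_3
Solving with the normalization constraint gives π = (0.3417, 0.2583, 0.4000).
So the stationary probability of Severe is 0.2583.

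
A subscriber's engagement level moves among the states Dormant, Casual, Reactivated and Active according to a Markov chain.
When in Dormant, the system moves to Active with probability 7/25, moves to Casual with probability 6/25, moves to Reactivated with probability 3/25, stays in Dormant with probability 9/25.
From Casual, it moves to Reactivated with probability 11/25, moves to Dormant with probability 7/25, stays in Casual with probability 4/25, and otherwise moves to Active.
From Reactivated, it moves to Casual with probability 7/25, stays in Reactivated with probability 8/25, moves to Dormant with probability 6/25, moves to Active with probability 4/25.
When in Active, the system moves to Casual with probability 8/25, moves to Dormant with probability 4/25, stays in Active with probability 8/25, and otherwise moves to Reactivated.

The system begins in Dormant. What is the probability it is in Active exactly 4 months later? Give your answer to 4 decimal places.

0.2169

Propagate the distribution vector 4 months from Dormant.
After 0 months: (1.0000, 0.0000, 0.0000, 0.0000)
After 1 month: (0.3600, 0.2400, 0.1200, 0.2800)
After 2 months: (0.2704, 0.2480, 0.2432, 0.2384)
After 3 months: (0.2633, 0.2490, 0.2671, 0.2207)
After 4 months: (0.2639, 0.2484, 0.2707, 0.2169)
P(in Active after 4 months) = 0.2169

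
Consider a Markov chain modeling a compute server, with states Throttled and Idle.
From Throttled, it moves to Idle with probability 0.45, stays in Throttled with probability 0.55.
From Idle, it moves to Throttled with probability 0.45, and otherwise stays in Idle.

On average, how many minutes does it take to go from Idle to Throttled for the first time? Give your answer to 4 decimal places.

2.2222

Let t(s) be the expected number of minutes to first reach Throttled from state s, with t(Throttled) = 0. Conditioning on the first minute:
t(Idle) = 1 + 0.55·t(Idle)
Solving: t(Idle) = 2.2222.
Expected minutes from Idle to Throttled: 2.2222.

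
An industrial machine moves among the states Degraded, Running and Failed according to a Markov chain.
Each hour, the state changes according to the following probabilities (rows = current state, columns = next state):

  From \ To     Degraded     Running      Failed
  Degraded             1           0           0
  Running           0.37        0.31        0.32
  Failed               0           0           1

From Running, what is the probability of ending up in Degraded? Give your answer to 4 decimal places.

0.5362

Let h(s) be the probability of absorption at Degraded starting from transient state s. Then h(Degraded) = 1 and h(Failed) = 0. By first-step analysis:
h(Running) = 0.37·1 + 0.31·h(Running) + 0.32·0
Solving: h(Running) = 0.5362.
Starting from Running, the probability is 0.5362.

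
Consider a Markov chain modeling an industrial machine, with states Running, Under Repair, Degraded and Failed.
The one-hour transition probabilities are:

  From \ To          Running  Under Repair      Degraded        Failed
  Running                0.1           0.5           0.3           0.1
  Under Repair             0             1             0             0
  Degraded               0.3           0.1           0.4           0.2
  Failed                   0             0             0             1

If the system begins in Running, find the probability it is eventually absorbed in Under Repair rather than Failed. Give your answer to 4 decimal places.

Let h(s) be the probability of absorption at Under Repair starting from transient state s. Then h(Under Repair) = 1 and h(Failed) = 0. By first-step analysis:
h(Running) = 0.1·h(Running) + 0.5·1 + 0.3·h(Degraded) + 0.1·0
h(Degraded) = 0.3·h(Running) + 0.1·1 + 0.4·h(Degraded) + 0.2·0
Solving: h(Running) = 0.7333, h(Degraded) = 0.5333.
Starting from Running, the probability is 0.7333.

0.7333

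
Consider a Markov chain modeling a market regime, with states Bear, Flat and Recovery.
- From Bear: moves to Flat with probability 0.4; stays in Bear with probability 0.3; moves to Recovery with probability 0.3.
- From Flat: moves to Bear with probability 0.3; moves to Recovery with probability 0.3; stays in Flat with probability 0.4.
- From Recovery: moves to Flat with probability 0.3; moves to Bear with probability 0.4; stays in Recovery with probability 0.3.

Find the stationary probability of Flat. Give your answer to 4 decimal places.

0.3700

Let the stationary distribution be π with π = πP and π_1 + π_2 + π_3 = 1.
π_1 = 0.3·π_1 + 0.3·π_2 + 0.4·π_3
π_2 = 0.4·π_1 + 0.4·π_2 + 0.3·π_3
Solving with the normalization constraint gives π = (0.3300, 0.3700, 0.3000).
So the stationary probability of Flat is 0.3700.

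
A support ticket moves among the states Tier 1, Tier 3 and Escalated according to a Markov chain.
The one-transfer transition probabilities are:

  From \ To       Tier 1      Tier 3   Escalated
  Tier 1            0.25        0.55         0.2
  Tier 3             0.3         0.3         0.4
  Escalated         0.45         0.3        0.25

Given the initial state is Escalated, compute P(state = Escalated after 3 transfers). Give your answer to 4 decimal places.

0.2961

Propagate the distribution vector 3 transfers from Escalated.
After 0 transfers: (0.0000, 0.0000, 1.0000)
After 1 transfer: (0.4500, 0.3000, 0.2500)
After 2 transfers: (0.3150, 0.4125, 0.2725)
After 3 transfers: (0.3251, 0.3788, 0.2961)
P(in Escalated after 3 transfers) = 0.2961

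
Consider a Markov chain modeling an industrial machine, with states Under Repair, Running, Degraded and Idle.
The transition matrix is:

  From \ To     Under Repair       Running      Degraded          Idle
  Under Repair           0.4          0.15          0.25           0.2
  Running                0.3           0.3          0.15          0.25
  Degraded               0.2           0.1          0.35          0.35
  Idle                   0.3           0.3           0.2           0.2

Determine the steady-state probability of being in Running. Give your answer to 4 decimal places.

Let the stationary distribution be π with π = πP and π_1 + π_2 + π_3 + π_4 = 1.
π_1 = 0.4·π_1 + 0.3·π_2 + 0.2·π_3 + 0.3·π_4
π_2 = 0.15·π_1 + 0.3·π_2 + 0.1·π_3 + 0.3·π_4
π_3 = 0.25·π_1 + 0.15·π_2 + 0.35·π_3 + 0.2·π_4
Solving with the normalization constraint gives π = (0.3065, 0.2058, 0.2412, 0.2465).
So the stationary probability of Running is 0.2058.

0.2058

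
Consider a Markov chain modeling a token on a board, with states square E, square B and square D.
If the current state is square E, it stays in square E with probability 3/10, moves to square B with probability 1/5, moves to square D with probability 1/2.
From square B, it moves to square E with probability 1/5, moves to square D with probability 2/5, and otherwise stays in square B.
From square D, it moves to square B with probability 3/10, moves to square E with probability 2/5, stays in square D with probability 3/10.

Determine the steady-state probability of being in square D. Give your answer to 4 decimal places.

Let the stationary distribution be π with π = πP and π_1 + π_2 + π_3 = 1.
π_1 = 0.3·π_1 + 0.2·π_2 + 0.4·π_3
π_2 = 0.2·π_1 + 0.4·π_2 + 0.3·π_3
Solving with the normalization constraint gives π = (0.3093, 0.2990, 0.3918).
So the stationary probability of square D is 0.3918.

0.3918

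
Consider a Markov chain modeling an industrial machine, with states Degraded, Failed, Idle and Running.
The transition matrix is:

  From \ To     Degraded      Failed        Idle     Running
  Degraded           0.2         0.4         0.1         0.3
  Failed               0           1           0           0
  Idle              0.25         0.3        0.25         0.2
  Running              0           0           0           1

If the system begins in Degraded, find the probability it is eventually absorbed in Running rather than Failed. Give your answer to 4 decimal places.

Let h(s) be the probability of absorption at Running starting from transient state s. Then h(Running) = 1 and h(Failed) = 0. By first-step analysis:
h(Degraded) = 0.2·h(Degraded) + 0.4·0 + 0.1·h(Idle) + 0.3·1
h(Idle) = 0.25·h(Degraded) + 0.3·0 + 0.25·h(Idle) + 0.2·1
Solving: h(Degraded) = 0.4261, h(Idle) = 0.4087.
Starting from Degraded, the probability is 0.4261.

0.4261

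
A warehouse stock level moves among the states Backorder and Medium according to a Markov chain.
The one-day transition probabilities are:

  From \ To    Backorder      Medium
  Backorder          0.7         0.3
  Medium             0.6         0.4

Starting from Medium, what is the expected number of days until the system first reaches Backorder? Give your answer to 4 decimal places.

1.6667

Let t(s) be the expected number of days to first reach Backorder from state s, with t(Backorder) = 0. Conditioning on the first day:
t(Medium) = 1 + 0.4·t(Medium)
Solving: t(Medium) = 1.6667.
Expected days from Medium to Backorder: 1.6667.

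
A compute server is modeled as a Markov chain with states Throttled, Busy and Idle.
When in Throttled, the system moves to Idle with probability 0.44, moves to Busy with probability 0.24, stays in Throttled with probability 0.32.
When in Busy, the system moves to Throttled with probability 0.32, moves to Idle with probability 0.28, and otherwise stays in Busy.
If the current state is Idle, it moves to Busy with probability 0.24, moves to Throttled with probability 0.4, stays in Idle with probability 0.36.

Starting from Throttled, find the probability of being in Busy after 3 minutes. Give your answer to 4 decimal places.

Propagate the distribution vector 3 minutes from Throttled.
After 0 minutes: (1.0000, 0.0000, 0.0000)
After 1 minute: (0.3200, 0.2400, 0.4400)
After 2 minutes: (0.3552, 0.2784, 0.3664)
After 3 minutes: (0.3493, 0.2845, 0.3661)
P(in Busy after 3 minutes) = 0.2845

0.2845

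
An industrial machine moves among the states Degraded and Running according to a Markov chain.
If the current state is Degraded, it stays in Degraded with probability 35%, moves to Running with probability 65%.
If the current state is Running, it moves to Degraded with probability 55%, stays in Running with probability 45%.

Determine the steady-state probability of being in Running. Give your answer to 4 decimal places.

0.5417

Let the stationary distribution be π with π = πP and π_1 + π_2 = 1.
π_1 = 0.35·π_1 + 0.55·π_2
Solving with the normalization constraint gives π = (0.4583, 0.5417).
So the stationary probability of Running is 0.5417.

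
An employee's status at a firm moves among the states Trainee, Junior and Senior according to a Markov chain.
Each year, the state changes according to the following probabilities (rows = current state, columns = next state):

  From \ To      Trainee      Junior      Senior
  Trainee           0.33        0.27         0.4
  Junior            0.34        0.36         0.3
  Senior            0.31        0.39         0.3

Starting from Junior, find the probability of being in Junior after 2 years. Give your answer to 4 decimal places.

0.3384

Sum over the intermediate state after 1 year:
P = P(Junior→Trainee)·P(Trainee→Junior) + P(Junior→Junior)·P(Junior→Junior) + P(Junior→Senior)·P(Senior→Junior)
  = 0.34×0.27 + 0.36×0.36 + 0.3×0.39
  = 0.0918 + 0.1296 + 0.1170 = 0.3384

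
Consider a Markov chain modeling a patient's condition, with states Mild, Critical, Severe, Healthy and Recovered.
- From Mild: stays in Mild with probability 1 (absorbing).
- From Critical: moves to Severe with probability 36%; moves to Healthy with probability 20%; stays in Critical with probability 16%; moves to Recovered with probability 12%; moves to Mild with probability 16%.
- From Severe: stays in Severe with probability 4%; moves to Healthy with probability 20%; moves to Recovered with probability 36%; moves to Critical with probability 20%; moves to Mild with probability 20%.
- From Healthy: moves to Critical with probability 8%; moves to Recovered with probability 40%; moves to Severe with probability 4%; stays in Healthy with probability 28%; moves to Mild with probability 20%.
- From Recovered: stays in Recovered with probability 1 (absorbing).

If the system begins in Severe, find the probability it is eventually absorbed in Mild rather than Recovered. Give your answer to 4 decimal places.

Let h(s) be the probability of absorption at Mild starting from transient state s. Then h(Mild) = 1 and h(Recovered) = 0. By first-step analysis:
h(Critical) = 0.16·1 + 0.16·h(Critical) + 0.36·h(Severe) + 0.2·h(Healthy) + 0.12·0
h(Severe) = 0.2·1 + 0.2·h(Critical) + 0.04·h(Severe) + 0.2·h(Healthy) + 0.36·0
h(Healthy) = 0.2·1 + 0.08·h(Critical) + 0.04·h(Severe) + 0.28·h(Healthy) + 0.4·0
Solving: h(Critical) = 0.4317, h(Severe) = 0.3704, h(Healthy) = 0.3463.
Starting from Severe, the probability is 0.3704.

0.3704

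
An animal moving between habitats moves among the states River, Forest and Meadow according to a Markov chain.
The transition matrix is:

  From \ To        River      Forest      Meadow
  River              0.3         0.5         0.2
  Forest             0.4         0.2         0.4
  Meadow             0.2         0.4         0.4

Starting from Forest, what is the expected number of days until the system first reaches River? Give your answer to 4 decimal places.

Let t(s) be the expected number of days to first reach River from state s, with t(River) = 0. Conditioning on the first day:
t(Forest) = 1 + 0.2·t(Forest) + 0.4·t(Meadow)
t(Meadow) = 1 + 0.4·t(Forest) + 0.4·t(Meadow)
Solving: t(Forest) = 3.1250, t(Meadow) = 3.7500.
Expected days from Forest to River: 3.1250.

3.1250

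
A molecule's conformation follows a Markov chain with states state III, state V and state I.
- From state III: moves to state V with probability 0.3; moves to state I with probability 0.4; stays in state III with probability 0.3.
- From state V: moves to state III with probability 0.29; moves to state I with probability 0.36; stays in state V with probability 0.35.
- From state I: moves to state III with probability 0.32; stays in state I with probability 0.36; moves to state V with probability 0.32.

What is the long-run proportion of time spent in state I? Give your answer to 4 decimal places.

0.3722

Let the stationary distribution be π with π = πP and π_1 + π_2 + π_3 = 1.
π_1 = 0.3·π_1 + 0.29·π_2 + 0.32·π_3
π_2 = 0.3·π_1 + 0.35·π_2 + 0.32·π_3
Solving with the normalization constraint gives π = (0.3042, 0.3236, 0.3722).
So the stationary probability of state I is 0.3722.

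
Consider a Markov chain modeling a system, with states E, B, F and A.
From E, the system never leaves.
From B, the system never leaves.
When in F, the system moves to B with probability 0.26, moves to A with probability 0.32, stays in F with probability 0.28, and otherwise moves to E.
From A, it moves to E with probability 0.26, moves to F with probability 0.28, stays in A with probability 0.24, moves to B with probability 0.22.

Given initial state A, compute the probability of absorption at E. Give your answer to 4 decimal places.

0.4948

Let h(s) be the probability of absorption at E starting from transient state s. Then h(E) = 1 and h(B) = 0. By first-step analysis:
h(F) = 0.14·1 + 0.26·0 + 0.28·h(F) + 0.32·h(A)
h(A) = 0.26·1 + 0.22·0 + 0.28·h(F) + 0.24·h(A)
Solving: h(F) = 0.4143, h(A) = 0.4948.
Starting from A, the probability is 0.4948.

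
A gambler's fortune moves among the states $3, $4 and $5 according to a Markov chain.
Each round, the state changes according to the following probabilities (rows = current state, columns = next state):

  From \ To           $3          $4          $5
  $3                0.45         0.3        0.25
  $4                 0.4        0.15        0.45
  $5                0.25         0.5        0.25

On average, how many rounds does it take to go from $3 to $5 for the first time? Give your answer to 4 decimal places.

3.3094

Let t(s) be the expected number of rounds to first reach $5 from state s, with t($5) = 0. Conditioning on the first round:
t($3) = 1 + 0.45·t($3) + 0.3·t($4)
t($4) = 1 + 0.4·t($3) + 0.15·t($4)
Solving: t($3) = 3.3094, t($4) = 2.7338.
Expected rounds from $3 to $5: 3.3094.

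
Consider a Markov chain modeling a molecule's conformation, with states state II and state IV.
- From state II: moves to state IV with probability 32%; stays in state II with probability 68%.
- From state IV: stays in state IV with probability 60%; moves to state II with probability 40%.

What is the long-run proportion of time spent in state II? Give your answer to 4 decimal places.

Let the stationary distribution be π with π = πP and π_1 + π_2 = 1.
π_1 = 0.68·π_1 + 0.4·π_2
Solving with the normalization constraint gives π = (0.5556, 0.4444).
So the stationary probability of state II is 0.5556.

0.5556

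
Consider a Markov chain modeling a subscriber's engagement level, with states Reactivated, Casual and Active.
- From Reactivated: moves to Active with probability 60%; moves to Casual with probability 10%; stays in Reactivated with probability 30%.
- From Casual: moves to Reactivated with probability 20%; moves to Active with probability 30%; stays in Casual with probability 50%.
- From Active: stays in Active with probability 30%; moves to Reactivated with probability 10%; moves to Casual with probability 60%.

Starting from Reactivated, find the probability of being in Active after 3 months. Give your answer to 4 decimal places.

0.3510

Propagate the distribution vector 3 months from Reactivated.
After 0 months: (1.0000, 0.0000, 0.0000)
After 1 month: (0.3000, 0.1000, 0.6000)
After 2 months: (0.1700, 0.4400, 0.3900)
After 3 months: (0.1780, 0.4710, 0.3510)
P(in Active after 3 months) = 0.3510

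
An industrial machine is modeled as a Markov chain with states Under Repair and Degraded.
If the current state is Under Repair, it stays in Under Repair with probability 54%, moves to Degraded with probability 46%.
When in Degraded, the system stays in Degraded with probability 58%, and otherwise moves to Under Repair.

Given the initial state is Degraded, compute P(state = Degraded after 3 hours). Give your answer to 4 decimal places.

Propagate the distribution vector 3 hours from Degraded.
After 0 hours: (0.0000, 1.0000)
After 1 hour: (0.4200, 0.5800)
After 2 hours: (0.4704, 0.5296)
After 3 hours: (0.4764, 0.5236)
P(in Degraded after 3 hours) = 0.5236

0.5236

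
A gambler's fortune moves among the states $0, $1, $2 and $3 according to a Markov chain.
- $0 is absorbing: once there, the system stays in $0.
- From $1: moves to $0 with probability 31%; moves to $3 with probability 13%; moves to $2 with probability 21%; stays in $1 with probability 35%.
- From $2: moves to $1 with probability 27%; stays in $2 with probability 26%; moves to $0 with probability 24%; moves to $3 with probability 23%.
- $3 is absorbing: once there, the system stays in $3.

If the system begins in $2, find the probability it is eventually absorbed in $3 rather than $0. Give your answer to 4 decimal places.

0.4351

Let h(s) be the probability of absorption at $3 starting from transient state s. Then h($3) = 1 and h($0) = 0. By first-step analysis:
h($1) = 0.31·0 + 0.35·h($1) + 0.21·h($2) + 0.13·1
h($2) = 0.24·0 + 0.27·h($1) + 0.26·h($2) + 0.23·1
Solving: h($1) = 0.3406, h($2) = 0.4351.
Starting from $2, the probability is 0.4351.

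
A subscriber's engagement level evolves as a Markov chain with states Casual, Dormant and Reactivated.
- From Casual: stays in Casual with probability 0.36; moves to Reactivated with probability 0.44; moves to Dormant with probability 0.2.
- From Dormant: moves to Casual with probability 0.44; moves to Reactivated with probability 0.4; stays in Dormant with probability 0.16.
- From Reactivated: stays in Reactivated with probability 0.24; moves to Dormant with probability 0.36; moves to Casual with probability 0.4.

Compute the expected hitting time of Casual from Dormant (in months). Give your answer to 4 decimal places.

Let t(s) be the expected number of months to first reach Casual from state s, with t(Casual) = 0. Conditioning on the first month:
t(Dormant) = 1 + 0.16·t(Dormant) + 0.4·t(Reactivated)
t(Reactivated) = 1 + 0.36·t(Dormant) + 0.24·t(Reactivated)
Solving: t(Dormant) = 2.3463, t(Reactivated) = 2.4272.
Expected months from Dormant to Casual: 2.3463.

2.3463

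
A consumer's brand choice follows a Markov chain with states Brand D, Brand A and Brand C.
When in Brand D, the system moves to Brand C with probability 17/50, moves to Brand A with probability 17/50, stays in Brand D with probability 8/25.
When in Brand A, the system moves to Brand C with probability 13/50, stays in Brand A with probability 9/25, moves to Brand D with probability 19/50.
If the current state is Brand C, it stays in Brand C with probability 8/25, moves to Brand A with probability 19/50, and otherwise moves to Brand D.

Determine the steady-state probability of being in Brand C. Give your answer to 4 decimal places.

Let the stationary distribution be π with π = πP and π_1 + π_2 + π_3 = 1.
π_1 = 0.32·π_1 + 0.38·π_2 + 0.3·π_3
π_2 = 0.34·π_1 + 0.36·π_2 + 0.38·π_3
Solving with the normalization constraint gives π = (0.3355, 0.3594, 0.3051).
So the stationary probability of Brand C is 0.3051.

0.3051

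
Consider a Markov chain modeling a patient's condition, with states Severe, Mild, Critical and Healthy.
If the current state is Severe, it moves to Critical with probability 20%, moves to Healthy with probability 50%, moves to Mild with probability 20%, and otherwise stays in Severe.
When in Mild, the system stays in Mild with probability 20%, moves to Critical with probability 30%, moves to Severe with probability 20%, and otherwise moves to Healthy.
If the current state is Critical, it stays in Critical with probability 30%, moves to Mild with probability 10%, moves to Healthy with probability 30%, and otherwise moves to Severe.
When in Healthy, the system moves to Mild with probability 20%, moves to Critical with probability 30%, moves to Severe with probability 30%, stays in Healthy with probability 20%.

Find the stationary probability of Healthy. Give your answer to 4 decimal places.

0.3156

Let the stationary distribution be π with π = πP and π_1 + π_2 + π_3 + π_4 = 1.
π_1 = 0.1·π_1 + 0.2·π_2 + 0.3·π_3 + 0.3·π_4
π_2 = 0.2·π_1 + 0.2·π_2 + 0.1·π_3 + 0.2·π_4
π_3 = 0.2·π_1 + 0.3·π_2 + 0.3·π_3 + 0.3·π_4
Solving with the normalization constraint gives π = (0.2356, 0.1724, 0.2764, 0.3156).
So the stationary probability of Healthy is 0.3156.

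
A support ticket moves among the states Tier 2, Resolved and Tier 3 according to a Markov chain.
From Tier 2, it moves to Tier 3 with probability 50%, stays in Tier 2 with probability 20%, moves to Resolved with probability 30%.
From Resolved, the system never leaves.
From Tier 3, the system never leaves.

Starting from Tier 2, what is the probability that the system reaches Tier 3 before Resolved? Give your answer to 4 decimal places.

Let h(s) be the probability of absorption at Tier 3 starting from transient state s. Then h(Tier 3) = 1 and h(Resolved) = 0. By first-step analysis:
h(Tier 2) = 0.2·h(Tier 2) + 0.3·0 + 0.5·1
Solving: h(Tier 2) = 0.6250.
Starting from Tier 2, the probability is 0.6250.

0.6250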